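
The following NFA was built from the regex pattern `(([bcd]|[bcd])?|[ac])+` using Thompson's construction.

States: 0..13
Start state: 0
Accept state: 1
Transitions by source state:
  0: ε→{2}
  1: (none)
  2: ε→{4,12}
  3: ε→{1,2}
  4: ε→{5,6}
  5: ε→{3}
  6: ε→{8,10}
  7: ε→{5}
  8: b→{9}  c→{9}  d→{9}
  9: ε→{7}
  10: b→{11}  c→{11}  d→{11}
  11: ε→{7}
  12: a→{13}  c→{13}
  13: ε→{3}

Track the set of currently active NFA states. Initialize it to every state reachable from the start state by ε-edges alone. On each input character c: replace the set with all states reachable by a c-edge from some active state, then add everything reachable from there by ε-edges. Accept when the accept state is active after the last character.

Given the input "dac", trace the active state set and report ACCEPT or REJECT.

start: ε-closure({0}) = {0,1,2,3,4,5,6,8,10,12}
'd' @ 1: {1,2,3,4,5,6,7,8,9,10,11,12}  [accepting]
'a' @ 2: {1,2,3,4,5,6,8,10,12,13}  [accepting]
'c' @ 3: {1,2,3,4,5,6,7,8,9,10,11,12,13}  [accepting]
final: {1,2,3,4,5,6,7,8,9,10,11,12,13}; accept 1 in set

Answer: ACCEPT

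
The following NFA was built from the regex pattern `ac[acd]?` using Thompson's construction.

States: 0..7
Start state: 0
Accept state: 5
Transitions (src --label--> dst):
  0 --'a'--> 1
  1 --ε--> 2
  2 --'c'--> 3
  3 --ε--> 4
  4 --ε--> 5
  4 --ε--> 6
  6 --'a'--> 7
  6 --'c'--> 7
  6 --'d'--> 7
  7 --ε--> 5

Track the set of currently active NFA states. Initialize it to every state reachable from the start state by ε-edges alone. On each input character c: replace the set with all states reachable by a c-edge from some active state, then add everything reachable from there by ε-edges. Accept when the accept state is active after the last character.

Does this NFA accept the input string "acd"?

Answer: ACCEPT

Derivation:
S₀ = ε-closure({0}) = {0}
'a' @ 1: {1,2}
'c' @ 2: {3,4,5,6}  [accepting]
'd' @ 3: {5,7}  [accepting]
after full input: {5,7}  (accept=5 in)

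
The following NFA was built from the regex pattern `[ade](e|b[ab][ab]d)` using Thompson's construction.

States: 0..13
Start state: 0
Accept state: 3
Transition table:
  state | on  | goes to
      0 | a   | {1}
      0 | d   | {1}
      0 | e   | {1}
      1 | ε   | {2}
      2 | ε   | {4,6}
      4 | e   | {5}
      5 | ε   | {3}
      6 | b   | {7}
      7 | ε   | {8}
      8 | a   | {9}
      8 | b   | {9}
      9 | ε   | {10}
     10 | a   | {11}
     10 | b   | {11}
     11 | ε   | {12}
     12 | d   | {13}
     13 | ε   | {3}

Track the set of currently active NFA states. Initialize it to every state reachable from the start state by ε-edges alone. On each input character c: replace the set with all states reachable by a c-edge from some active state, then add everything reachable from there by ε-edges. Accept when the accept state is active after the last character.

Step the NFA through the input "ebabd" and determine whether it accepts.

initial (ε-close {0}): {0}
'e' @ 1: {1,2,4,6}
'b' @ 2: {7,8}
'a' @ 3: {9,10}
'b' @ 4: {11,12}
'd' @ 5: {3,13}  ✓accept
after full input: {3,13}  (accept=3 in)

Answer: ACCEPT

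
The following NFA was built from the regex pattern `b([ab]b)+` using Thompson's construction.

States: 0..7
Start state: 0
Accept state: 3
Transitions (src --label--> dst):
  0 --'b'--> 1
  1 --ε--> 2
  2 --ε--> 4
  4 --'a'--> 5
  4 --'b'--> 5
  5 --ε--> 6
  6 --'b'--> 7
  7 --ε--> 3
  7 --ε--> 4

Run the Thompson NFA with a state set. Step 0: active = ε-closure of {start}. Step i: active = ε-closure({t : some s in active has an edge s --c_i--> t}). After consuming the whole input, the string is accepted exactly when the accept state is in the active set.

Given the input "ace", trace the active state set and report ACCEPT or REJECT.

Answer: REJECT

Trace:
initial (ε-close {0}): {0}
'a' @ 1: {}  — dead — no transitions
rest 'ce' ignored (set empty)
after full input: {}  (accept=3 not in)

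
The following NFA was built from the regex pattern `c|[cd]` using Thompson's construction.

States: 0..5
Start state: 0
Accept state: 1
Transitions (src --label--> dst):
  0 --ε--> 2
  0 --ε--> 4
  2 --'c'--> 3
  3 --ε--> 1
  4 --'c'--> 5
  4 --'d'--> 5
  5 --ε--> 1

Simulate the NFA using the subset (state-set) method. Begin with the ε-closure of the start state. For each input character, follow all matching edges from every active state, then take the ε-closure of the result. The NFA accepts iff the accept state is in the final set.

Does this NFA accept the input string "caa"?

initial (ε-close {0}): {0,2,4}
'c' @ 1: {1,3,5}  ✓accept
'a' @ 2: {}  — no active states
rest 'a' ignored (set empty)
after full input: {}  (accept=1 not in)

Answer: REJECT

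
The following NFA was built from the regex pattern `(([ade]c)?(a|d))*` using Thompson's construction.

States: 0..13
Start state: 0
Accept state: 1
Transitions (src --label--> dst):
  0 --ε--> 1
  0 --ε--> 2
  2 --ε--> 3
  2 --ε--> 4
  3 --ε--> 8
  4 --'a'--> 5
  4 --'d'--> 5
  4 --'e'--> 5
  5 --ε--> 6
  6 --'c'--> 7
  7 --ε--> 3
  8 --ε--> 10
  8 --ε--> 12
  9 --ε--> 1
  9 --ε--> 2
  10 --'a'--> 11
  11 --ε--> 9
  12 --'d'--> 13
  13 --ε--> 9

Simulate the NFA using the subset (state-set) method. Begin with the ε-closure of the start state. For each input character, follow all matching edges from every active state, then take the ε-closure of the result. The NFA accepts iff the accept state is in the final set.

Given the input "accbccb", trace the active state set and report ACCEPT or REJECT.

start: ε-closure({0}) = {0,1,2,3,4,8,10,12}
'a' @ 1: {1,2,3,4,5,6,8,9,10,11,12}  ✓accept
'c' @ 2: {3,7,8,10,12}
'c' @ 3: {}  — state set empty
rest 'bccb' ignored (set empty)
final: {}; accept 1 not in set

Answer: REJECT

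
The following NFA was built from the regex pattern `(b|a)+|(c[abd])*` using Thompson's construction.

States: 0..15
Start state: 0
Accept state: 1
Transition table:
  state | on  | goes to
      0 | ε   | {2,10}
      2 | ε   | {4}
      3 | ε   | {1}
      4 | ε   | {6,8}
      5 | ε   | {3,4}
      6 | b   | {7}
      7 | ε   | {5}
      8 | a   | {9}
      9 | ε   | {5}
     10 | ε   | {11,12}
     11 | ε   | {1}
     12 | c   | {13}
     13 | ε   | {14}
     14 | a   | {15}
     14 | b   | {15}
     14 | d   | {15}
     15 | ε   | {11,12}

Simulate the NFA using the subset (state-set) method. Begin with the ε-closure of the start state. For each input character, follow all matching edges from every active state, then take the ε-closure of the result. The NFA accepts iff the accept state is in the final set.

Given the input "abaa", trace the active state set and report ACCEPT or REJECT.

initial (ε-close {0}): {0,1,2,4,6,8,10,11,12}
'a' @ 1: {1,3,4,5,6,8,9}  [accepting]
'b' @ 2: {1,3,4,5,6,7,8}  [accepting]
'a' @ 3: {1,3,4,5,6,8,9}  [accepting]
'a' @ 4: {1,3,4,5,6,8,9}  [accepting]
end set {1,3,4,5,6,8,9} — state 1 in

Answer: ACCEPT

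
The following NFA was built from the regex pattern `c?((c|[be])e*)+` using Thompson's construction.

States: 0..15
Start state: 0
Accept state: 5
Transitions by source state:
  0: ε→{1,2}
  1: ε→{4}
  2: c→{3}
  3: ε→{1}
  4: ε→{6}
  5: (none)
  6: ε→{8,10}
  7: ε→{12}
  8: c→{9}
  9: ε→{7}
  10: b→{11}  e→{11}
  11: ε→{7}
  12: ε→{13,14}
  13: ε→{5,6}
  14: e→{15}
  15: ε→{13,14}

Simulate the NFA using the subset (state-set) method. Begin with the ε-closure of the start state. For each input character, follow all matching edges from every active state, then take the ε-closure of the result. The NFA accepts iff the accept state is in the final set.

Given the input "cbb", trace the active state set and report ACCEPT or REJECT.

Answer: ACCEPT

Derivation:
S₀ = ε-closure({0}) = {0,1,2,4,6,8,10}
'c' @ 1: {1,3,4,5,6,7,8,9,10,12,13,14}  ✓accept
'b' @ 2: {5,6,7,8,10,11,12,13,14}  ✓accept
'b' @ 3: {5,6,7,8,10,11,12,13,14}  ✓accept
final: {5,6,7,8,10,11,12,13,14}; accept 5 in set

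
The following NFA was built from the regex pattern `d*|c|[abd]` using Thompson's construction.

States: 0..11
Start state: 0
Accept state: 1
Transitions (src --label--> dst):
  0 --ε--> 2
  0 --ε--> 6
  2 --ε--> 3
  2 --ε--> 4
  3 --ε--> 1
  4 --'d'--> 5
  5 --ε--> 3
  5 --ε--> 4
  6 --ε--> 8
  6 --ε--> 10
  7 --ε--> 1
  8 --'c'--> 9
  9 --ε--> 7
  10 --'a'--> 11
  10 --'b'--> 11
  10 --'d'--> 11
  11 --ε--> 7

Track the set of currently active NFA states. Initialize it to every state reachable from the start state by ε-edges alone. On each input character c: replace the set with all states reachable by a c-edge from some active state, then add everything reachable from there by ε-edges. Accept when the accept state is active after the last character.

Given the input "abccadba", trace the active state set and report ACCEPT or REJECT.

start: ε-closure({0}) = {0,1,2,3,4,6,8,10}
'a' @ 1: {1,7,11}  [accepting]
'b' @ 2: {}  — no active states
rest 'ccadba' ignored (set empty)
after full input: {}  (accept=1 not in)

Answer: REJECT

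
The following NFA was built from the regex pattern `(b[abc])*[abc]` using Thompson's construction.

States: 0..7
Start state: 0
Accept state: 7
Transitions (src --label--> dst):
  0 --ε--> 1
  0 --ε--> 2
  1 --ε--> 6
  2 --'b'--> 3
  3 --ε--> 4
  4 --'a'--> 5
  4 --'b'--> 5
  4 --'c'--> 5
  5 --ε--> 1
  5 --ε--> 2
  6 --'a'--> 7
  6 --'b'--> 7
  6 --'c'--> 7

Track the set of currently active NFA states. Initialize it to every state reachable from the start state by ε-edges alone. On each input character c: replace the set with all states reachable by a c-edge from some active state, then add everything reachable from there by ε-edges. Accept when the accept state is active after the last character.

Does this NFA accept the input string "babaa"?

Answer: ACCEPT

Derivation:
start: ε-closure({0}) = {0,1,2,6}
'b' @ 1: {3,4,7}  (accept∈set)
'a' @ 2: {1,2,5,6}
'b' @ 3: {3,4,7}  (accept∈set)
'a' @ 4: {1,2,5,6}
'a' @ 5: {7}  (accept∈set)
final: {7}; accept 7 in set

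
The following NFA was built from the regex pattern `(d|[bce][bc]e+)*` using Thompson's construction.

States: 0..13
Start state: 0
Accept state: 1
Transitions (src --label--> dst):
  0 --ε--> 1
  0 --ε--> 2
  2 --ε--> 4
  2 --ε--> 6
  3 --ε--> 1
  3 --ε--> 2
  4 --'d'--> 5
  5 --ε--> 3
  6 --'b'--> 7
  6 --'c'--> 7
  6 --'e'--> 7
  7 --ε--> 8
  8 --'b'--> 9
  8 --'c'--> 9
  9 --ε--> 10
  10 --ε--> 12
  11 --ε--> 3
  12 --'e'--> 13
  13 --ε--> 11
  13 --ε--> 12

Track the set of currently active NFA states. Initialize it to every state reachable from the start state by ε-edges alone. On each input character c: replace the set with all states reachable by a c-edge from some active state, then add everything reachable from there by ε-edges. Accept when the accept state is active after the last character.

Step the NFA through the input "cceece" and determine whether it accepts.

S₀ = ε-closure({0}) = {0,1,2,4,6}
'c' @ 1: {7,8}
'c' @ 2: {9,10,12}
'e' @ 3: {1,2,3,4,6,11,12,13}  [accepting]
'e' @ 4: {1,2,3,4,6,7,8,11,12,13}  [accepting]
'c' @ 5: {7,8,9,10,12}
'e' @ 6: {1,2,3,4,6,11,12,13}  [accepting]
end set {1,2,3,4,6,11,12,13} — state 1 in

Answer: ACCEPT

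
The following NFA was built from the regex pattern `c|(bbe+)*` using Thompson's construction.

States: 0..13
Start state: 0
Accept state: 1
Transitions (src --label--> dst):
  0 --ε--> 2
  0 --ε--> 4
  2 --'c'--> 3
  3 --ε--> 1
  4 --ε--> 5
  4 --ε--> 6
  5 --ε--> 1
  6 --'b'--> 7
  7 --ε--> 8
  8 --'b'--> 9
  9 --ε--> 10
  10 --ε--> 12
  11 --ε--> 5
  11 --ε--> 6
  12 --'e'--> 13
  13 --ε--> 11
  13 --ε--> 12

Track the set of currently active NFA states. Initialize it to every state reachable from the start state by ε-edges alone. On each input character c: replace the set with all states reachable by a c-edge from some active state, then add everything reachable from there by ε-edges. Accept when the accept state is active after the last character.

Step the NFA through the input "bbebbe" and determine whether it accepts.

S₀ = ε-closure({0}) = {0,1,2,4,5,6}
'b' @ 1: {7,8}
'b' @ 2: {9,10,12}
'e' @ 3: {1,5,6,11,12,13}  (accept∈set)
'b' @ 4: {7,8}
'b' @ 5: {9,10,12}
'e' @ 6: {1,5,6,11,12,13}  (accept∈set)
end set {1,5,6,11,12,13} — state 1 in

Answer: ACCEPT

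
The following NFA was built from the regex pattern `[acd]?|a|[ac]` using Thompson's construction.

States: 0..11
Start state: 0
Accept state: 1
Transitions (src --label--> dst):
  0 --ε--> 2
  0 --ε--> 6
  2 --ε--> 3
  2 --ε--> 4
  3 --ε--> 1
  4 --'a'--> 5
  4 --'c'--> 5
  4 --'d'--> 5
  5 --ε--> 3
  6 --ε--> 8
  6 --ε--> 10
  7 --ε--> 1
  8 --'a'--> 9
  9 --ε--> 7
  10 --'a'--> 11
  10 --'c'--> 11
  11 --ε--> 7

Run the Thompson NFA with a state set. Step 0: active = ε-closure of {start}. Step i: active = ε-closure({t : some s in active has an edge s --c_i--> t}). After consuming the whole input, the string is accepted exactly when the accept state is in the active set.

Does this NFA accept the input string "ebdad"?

Answer: REJECT

Trace:
start: ε-closure({0}) = {0,1,2,3,4,6,8,10}
'e' @ 1: {}  — no active states
rest 'bdad' ignored (set empty)
final: {}; accept 1 not in set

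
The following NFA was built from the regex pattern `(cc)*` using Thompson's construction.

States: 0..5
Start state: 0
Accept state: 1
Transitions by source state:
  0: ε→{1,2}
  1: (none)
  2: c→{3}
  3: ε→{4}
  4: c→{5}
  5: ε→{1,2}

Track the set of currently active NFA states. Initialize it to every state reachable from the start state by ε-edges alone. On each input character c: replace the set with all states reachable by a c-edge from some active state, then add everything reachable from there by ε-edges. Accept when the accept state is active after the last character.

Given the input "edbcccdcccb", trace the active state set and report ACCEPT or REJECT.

Answer: REJECT

Derivation:
start: ε-closure({0}) = {0,1,2}
'e' @ 1: {}  — no active states
rest 'dbcccdcccb' ignored (set empty)
final: {}; accept 1 not in set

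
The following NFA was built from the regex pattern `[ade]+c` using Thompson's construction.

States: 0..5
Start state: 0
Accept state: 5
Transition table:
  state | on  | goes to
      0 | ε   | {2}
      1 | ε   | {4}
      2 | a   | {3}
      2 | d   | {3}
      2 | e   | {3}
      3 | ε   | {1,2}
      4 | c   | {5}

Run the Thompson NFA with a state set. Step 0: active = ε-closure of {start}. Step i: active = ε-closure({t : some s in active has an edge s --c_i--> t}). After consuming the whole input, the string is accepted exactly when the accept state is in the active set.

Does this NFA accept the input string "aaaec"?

Answer: ACCEPT

Derivation:
initial (ε-close {0}): {0,2}
'a' @ 1: {1,2,3,4}
'a' @ 2: {1,2,3,4}
'a' @ 3: {1,2,3,4}
'e' @ 4: {1,2,3,4}
'c' @ 5: {5}  [accepting]
end set {5} — state 5 in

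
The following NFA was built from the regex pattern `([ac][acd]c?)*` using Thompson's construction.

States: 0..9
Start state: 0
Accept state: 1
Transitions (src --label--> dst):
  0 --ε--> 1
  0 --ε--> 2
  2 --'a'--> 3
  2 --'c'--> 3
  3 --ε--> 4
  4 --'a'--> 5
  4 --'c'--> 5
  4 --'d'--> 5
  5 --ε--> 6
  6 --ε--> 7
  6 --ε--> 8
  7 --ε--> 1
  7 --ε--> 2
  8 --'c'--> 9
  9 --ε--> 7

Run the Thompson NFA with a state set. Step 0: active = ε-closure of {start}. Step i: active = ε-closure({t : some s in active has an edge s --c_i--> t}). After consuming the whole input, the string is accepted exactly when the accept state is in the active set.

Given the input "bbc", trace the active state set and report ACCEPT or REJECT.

Answer: REJECT

Derivation:
initial (ε-close {0}): {0,1,2}
'b' @ 1: {}  — state set empty
rest 'bc' ignored (set empty)
end set {} — state 1 not in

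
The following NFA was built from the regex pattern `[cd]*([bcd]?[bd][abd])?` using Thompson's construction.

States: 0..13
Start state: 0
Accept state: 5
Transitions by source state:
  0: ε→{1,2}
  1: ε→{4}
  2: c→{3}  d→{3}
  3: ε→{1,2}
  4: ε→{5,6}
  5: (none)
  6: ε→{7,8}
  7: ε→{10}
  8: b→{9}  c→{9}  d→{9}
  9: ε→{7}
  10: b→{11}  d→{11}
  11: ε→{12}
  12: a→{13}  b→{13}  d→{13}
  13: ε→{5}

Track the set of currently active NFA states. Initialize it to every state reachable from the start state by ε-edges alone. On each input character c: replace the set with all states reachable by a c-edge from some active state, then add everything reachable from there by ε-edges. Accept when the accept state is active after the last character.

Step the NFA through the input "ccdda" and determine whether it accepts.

Answer: ACCEPT

Steps:
S₀ = ε-closure({0}) = {0,1,2,4,5,6,7,8,10}
'c' @ 1: {1,2,3,4,5,6,7,8,9,10}  ✓accept
'c' @ 2: {1,2,3,4,5,6,7,8,9,10}  ✓accept
'd' @ 3: {1,2,3,4,5,6,7,8,9,10,11,12}  ✓accept
'd' @ 4: {1,2,3,4,5,6,7,8,9,10,11,12,13}  ✓accept
'a' @ 5: {5,13}  ✓accept
final: {5,13}; accept 5 in set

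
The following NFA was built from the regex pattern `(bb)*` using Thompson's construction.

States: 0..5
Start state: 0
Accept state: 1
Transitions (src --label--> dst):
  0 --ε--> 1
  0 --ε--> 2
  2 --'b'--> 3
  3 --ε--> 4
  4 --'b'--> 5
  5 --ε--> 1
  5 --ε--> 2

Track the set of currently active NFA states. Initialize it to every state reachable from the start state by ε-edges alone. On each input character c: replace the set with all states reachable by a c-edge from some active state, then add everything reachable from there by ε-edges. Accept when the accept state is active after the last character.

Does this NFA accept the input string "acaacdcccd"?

start: ε-closure({0}) = {0,1,2}
'a' @ 1: {}  — dead — no transitions
rest 'caacdcccd' ignored (set empty)
final: {}; accept 1 not in set

Answer: REJECT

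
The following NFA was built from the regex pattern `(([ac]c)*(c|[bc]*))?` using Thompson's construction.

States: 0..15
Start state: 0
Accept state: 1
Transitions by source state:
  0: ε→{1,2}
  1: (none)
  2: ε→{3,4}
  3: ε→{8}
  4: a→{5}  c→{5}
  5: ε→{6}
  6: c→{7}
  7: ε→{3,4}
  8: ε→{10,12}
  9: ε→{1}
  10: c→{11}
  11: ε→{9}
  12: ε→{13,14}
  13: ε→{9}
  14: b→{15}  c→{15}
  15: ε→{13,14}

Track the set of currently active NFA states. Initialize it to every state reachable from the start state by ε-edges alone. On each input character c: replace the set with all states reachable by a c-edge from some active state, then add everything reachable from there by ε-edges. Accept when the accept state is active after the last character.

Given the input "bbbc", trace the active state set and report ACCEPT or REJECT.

Answer: ACCEPT

Trace:
initial (ε-close {0}): {0,1,2,3,4,8,9,10,12,13,14}
'b' @ 1: {1,9,13,14,15}  ✓accept
'b' @ 2: {1,9,13,14,15}  ✓accept
'b' @ 3: {1,9,13,14,15}  ✓accept
'c' @ 4: {1,9,13,14,15}  ✓accept
after full input: {1,9,13,14,15}  (accept=1 in)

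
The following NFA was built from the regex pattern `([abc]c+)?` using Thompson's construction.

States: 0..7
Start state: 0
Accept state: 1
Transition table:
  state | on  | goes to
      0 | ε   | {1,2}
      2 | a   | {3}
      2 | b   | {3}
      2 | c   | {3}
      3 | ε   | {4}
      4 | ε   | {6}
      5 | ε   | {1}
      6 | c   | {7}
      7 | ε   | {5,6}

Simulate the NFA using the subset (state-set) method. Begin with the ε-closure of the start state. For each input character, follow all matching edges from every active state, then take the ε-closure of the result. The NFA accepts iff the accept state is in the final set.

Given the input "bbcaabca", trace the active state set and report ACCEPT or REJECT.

S₀ = ε-closure({0}) = {0,1,2}
'b' @ 1: {3,4,6}
'b' @ 2: {}  — dead — no transitions
rest 'caabca' ignored (set empty)
final: {}; accept 1 not in set

Answer: REJECT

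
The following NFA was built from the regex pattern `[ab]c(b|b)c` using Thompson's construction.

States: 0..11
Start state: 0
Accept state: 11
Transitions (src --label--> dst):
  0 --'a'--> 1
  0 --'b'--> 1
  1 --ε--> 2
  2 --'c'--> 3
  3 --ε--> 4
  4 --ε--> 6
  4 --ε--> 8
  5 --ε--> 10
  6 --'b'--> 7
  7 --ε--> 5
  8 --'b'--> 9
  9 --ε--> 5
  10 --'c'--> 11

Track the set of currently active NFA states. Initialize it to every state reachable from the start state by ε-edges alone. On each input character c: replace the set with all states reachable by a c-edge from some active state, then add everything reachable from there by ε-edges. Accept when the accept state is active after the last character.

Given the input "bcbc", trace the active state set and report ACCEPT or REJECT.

start: ε-closure({0}) = {0}
'b' @ 1: {1,2}
'c' @ 2: {3,4,6,8}
'b' @ 3: {5,7,9,10}
'c' @ 4: {11}  [accepting]
final: {11}; accept 11 in set

Answer: ACCEPT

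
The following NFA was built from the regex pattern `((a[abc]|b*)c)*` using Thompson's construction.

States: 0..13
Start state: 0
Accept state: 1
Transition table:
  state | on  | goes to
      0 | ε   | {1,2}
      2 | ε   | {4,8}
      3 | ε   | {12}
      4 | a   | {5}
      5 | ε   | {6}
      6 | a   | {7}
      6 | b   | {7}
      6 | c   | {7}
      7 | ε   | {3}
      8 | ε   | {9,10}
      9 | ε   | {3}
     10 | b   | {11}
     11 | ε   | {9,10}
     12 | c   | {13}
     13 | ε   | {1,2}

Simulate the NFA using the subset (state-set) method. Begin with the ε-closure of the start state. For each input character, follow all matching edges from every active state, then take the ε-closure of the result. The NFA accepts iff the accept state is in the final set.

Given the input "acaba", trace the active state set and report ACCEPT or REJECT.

S₀ = ε-closure({0}) = {0,1,2,3,4,8,9,10,12}
'a' @ 1: {5,6}
'c' @ 2: {3,7,12}
'a' @ 3: {}  — state set empty
rest 'ba' ignored (set empty)
end set {} — state 1 not in

Answer: REJECT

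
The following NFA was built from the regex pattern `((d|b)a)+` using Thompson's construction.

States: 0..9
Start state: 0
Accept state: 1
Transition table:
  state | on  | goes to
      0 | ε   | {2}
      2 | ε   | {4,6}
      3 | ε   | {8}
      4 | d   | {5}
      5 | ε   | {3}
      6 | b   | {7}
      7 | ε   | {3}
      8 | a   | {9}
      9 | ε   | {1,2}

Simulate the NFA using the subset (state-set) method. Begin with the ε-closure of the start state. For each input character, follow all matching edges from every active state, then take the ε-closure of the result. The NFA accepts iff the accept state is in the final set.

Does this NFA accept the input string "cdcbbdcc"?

S₀ = ε-closure({0}) = {0,2,4,6}
'c' @ 1: {}  — state set empty
rest 'dcbbdcc' ignored (set empty)
final: {}; accept 1 not in set

Answer: REJECT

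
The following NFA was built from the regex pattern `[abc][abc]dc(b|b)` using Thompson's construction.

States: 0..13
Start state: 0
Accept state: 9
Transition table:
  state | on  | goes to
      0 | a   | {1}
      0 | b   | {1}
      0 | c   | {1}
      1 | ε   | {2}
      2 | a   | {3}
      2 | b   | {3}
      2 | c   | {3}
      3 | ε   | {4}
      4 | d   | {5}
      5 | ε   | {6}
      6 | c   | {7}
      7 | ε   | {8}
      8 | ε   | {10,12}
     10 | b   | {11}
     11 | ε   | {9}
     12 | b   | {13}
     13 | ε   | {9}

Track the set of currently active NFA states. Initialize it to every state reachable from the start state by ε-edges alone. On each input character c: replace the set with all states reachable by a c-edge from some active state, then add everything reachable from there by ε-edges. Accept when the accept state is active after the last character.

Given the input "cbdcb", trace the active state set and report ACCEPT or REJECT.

initial (ε-close {0}): {0}
'c' @ 1: {1,2}
'b' @ 2: {3,4}
'd' @ 3: {5,6}
'c' @ 4: {7,8,10,12}
'b' @ 5: {9,11,13}  [accepting]
final: {9,11,13}; accept 9 in set

Answer: ACCEPT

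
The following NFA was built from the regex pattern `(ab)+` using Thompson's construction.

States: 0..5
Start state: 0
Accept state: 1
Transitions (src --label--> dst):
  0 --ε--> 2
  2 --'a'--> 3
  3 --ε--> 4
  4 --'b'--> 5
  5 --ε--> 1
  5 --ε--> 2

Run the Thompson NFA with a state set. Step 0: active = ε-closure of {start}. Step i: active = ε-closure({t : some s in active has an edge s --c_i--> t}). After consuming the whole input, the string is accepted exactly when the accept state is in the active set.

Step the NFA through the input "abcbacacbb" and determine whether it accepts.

Answer: REJECT

Trace:
initial (ε-close {0}): {0,2}
'a' @ 1: {3,4}
'b' @ 2: {1,2,5}  (accept∈set)
'c' @ 3: {}  — no active states
rest 'bacacbb' ignored (set empty)
end set {} — state 1 not in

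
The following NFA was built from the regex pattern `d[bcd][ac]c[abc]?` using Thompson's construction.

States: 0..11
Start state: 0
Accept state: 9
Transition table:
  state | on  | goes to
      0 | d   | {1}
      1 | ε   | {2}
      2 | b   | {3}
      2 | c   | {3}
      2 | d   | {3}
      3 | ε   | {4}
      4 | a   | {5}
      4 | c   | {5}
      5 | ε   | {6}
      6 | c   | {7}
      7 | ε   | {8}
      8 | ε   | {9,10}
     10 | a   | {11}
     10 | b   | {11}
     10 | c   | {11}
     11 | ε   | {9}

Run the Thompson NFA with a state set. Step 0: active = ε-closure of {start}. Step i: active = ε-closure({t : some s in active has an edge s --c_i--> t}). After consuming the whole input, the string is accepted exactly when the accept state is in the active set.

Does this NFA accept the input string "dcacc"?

Answer: ACCEPT

Trace:
initial (ε-close {0}): {0}
'd' @ 1: {1,2}
'c' @ 2: {3,4}
'a' @ 3: {5,6}
'c' @ 4: {7,8,9,10}  ✓accept
'c' @ 5: {9,11}  ✓accept
final: {9,11}; accept 9 in set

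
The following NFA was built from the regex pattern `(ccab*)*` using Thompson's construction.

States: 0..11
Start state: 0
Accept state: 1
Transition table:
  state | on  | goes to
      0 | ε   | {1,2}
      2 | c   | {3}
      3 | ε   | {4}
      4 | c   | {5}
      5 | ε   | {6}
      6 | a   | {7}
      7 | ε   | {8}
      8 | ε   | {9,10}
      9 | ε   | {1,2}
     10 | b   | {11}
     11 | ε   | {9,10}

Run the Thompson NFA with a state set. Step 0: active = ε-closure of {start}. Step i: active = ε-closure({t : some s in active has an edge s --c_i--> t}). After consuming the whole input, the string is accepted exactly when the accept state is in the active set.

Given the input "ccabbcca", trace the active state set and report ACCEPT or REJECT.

start: ε-closure({0}) = {0,1,2}
'c' @ 1: {3,4}
'c' @ 2: {5,6}
'a' @ 3: {1,2,7,8,9,10}  ✓accept
'b' @ 4: {1,2,9,10,11}  ✓accept
'b' @ 5: {1,2,9,10,11}  ✓accept
'c' @ 6: {3,4}
'c' @ 7: {5,6}
'a' @ 8: {1,2,7,8,9,10}  ✓accept
final: {1,2,7,8,9,10}; accept 1 in set

Answer: ACCEPT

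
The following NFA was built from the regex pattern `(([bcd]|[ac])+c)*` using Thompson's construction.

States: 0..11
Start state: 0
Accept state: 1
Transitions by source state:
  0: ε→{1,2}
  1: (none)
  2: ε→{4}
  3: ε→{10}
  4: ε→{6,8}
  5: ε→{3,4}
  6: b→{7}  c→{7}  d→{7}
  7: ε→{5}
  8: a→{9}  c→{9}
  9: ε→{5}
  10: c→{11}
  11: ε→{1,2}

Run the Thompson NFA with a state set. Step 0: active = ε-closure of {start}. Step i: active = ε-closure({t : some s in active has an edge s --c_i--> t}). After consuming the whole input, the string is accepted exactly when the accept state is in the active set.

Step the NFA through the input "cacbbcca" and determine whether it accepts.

Answer: REJECT

Steps:
initial (ε-close {0}): {0,1,2,4,6,8}
'c' @ 1: {3,4,5,6,7,8,9,10}
'a' @ 2: {3,4,5,6,8,9,10}
'c' @ 3: {1,2,3,4,5,6,7,8,9,10,11}  ✓accept
'b' @ 4: {3,4,5,6,7,8,10}
'b' @ 5: {3,4,5,6,7,8,10}
'c' @ 6: {1,2,3,4,5,6,7,8,9,10,11}  ✓accept
'c' @ 7: {1,2,3,4,5,6,7,8,9,10,11}  ✓accept
'a' @ 8: {3,4,5,6,8,9,10}
after full input: {3,4,5,6,8,9,10}  (accept=1 not in)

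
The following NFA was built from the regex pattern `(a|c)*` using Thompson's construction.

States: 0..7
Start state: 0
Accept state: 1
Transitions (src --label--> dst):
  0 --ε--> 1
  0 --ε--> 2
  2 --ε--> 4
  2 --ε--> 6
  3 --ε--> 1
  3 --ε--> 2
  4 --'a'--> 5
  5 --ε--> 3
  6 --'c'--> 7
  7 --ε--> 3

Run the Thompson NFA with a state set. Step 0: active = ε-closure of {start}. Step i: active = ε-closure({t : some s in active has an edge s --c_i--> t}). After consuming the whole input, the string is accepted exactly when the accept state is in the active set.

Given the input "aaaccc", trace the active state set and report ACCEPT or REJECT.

Answer: ACCEPT

Derivation:
S₀ = ε-closure({0}) = {0,1,2,4,6}
'a' @ 1: {1,2,3,4,5,6}  (accept∈set)
'a' @ 2: {1,2,3,4,5,6}  (accept∈set)
'a' @ 3: {1,2,3,4,5,6}  (accept∈set)
'c' @ 4: {1,2,3,4,6,7}  (accept∈set)
'c' @ 5: {1,2,3,4,6,7}  (accept∈set)
'c' @ 6: {1,2,3,4,6,7}  (accept∈set)
final: {1,2,3,4,6,7}; accept 1 in set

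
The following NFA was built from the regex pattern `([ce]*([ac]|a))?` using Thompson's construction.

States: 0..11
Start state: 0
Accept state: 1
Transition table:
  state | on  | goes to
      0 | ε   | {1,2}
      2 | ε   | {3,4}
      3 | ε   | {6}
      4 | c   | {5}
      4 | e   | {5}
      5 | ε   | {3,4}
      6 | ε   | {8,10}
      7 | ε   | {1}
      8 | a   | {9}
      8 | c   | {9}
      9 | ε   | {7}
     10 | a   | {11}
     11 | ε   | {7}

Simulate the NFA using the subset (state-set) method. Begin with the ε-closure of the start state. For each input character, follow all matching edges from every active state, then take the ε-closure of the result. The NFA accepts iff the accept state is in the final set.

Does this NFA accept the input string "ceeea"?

initial (ε-close {0}): {0,1,2,3,4,6,8,10}
'c' @ 1: {1,3,4,5,6,7,8,9,10}  [accepting]
'e' @ 2: {3,4,5,6,8,10}
'e' @ 3: {3,4,5,6,8,10}
'e' @ 4: {3,4,5,6,8,10}
'a' @ 5: {1,7,9,11}  [accepting]
after full input: {1,7,9,11}  (accept=1 in)

Answer: ACCEPT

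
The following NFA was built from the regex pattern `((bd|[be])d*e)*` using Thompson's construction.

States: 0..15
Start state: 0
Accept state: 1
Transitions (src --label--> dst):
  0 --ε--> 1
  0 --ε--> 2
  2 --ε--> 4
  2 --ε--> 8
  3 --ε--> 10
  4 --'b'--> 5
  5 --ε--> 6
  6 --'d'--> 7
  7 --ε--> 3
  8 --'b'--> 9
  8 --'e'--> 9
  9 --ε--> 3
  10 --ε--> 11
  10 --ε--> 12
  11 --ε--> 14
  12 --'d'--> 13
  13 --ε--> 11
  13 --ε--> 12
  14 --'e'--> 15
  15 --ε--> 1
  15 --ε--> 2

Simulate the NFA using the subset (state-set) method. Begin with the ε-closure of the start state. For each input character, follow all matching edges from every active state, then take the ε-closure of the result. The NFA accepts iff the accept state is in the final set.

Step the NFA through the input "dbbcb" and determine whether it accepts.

Answer: REJECT

Trace:
initial (ε-close {0}): {0,1,2,4,8}
'd' @ 1: {}  — dead — no transitions
rest 'bbcb' ignored (set empty)
after full input: {}  (accept=1 not in)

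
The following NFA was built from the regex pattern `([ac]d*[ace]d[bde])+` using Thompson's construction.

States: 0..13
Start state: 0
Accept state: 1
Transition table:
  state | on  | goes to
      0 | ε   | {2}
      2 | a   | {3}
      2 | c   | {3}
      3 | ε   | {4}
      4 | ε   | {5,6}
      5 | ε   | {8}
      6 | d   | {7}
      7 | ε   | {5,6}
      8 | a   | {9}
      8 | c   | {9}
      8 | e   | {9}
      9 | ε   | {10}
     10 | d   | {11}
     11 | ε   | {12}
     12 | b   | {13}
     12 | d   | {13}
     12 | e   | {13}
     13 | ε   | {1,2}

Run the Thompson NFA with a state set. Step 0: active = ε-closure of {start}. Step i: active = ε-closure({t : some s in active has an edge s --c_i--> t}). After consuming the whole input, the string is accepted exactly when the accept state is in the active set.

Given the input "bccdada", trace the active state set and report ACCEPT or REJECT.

S₀ = ε-closure({0}) = {0,2}
'b' @ 1: {}  — no active states
rest 'ccdada' ignored (set empty)
end set {} — state 1 not in

Answer: REJECT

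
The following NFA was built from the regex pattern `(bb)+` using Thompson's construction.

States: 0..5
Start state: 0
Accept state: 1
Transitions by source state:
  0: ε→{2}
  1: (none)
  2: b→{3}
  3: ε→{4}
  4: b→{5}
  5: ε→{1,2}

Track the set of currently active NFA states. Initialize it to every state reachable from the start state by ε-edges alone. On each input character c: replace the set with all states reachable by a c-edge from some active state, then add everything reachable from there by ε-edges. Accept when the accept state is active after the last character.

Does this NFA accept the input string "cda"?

S₀ = ε-closure({0}) = {0,2}
'c' @ 1: {}  — dead — no transitions
rest 'da' ignored (set empty)
final: {}; accept 1 not in set

Answer: REJECT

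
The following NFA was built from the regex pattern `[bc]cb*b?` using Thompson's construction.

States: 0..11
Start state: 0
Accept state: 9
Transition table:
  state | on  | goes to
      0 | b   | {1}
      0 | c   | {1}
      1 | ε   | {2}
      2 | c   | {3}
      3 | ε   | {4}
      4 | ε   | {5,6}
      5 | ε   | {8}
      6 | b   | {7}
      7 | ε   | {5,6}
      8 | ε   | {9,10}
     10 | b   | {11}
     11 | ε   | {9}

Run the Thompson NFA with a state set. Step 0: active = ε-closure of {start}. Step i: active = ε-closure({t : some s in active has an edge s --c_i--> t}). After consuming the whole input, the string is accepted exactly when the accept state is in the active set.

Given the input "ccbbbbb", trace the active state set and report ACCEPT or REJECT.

initial (ε-close {0}): {0}
'c' @ 1: {1,2}
'c' @ 2: {3,4,5,6,8,9,10}  (accept∈set)
'b' @ 3: {5,6,7,8,9,10,11}  (accept∈set)
'b' @ 4: {5,6,7,8,9,10,11}  (accept∈set)
'b' @ 5: {5,6,7,8,9,10,11}  (accept∈set)
'b' @ 6: {5,6,7,8,9,10,11}  (accept∈set)
'b' @ 7: {5,6,7,8,9,10,11}  (accept∈set)
final: {5,6,7,8,9,10,11}; accept 9 in set

Answer: ACCEPT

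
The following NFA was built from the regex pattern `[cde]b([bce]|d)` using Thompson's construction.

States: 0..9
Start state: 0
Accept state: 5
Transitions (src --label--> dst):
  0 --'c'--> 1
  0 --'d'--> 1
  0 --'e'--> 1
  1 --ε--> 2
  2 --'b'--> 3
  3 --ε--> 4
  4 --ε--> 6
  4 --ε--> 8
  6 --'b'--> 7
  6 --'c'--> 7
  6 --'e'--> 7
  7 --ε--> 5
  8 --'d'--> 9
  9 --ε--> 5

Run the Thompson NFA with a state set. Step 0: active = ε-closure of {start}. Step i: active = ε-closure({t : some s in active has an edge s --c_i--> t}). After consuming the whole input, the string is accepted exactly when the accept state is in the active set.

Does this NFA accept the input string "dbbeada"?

start: ε-closure({0}) = {0}
'd' @ 1: {1,2}
'b' @ 2: {3,4,6,8}
'b' @ 3: {5,7}  ✓accept
'e' @ 4: {}  — state set empty
rest 'ada' ignored (set empty)
after full input: {}  (accept=5 not in)

Answer: REJECT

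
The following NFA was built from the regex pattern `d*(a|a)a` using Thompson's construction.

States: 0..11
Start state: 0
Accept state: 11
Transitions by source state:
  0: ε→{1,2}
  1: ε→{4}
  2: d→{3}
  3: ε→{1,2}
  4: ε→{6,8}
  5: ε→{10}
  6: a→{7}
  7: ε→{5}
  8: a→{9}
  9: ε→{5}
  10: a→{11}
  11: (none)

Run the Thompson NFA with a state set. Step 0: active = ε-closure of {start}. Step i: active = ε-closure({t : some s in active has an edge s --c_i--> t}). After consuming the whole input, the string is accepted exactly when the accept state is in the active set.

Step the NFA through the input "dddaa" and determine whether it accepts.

start: ε-closure({0}) = {0,1,2,4,6,8}
'd' @ 1: {1,2,3,4,6,8}
'd' @ 2: {1,2,3,4,6,8}
'd' @ 3: {1,2,3,4,6,8}
'a' @ 4: {5,7,9,10}
'a' @ 5: {11}  ✓accept
end set {11} — state 11 in

Answer: ACCEPT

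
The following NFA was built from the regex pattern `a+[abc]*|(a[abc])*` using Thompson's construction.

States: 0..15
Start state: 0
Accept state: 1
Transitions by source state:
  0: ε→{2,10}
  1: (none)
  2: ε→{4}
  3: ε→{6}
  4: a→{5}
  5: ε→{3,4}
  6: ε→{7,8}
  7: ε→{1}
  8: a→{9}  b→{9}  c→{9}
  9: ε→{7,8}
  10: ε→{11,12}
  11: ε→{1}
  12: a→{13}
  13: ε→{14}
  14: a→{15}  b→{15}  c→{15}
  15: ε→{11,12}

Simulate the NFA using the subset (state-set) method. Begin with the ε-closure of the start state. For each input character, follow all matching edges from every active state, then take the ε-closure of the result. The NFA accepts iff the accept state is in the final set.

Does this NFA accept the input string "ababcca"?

initial (ε-close {0}): {0,1,2,4,10,11,12}
'a' @ 1: {1,3,4,5,6,7,8,13,14}  [accepting]
'b' @ 2: {1,7,8,9,11,12,15}  [accepting]
'a' @ 3: {1,7,8,9,13,14}  [accepting]
'b' @ 4: {1,7,8,9,11,12,15}  [accepting]
'c' @ 5: {1,7,8,9}  [accepting]
'c' @ 6: {1,7,8,9}  [accepting]
'a' @ 7: {1,7,8,9}  [accepting]
end set {1,7,8,9} — state 1 in

Answer: ACCEPT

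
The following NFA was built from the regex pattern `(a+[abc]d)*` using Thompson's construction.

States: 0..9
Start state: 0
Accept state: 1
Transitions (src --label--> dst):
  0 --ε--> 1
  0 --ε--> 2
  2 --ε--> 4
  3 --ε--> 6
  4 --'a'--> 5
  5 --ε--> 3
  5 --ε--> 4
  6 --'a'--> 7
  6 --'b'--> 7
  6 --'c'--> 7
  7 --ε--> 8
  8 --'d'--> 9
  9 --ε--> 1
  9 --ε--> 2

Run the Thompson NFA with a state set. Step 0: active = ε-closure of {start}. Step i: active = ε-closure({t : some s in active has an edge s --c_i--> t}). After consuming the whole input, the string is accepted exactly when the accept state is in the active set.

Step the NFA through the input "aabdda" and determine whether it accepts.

S₀ = ε-closure({0}) = {0,1,2,4}
'a' @ 1: {3,4,5,6}
'a' @ 2: {3,4,5,6,7,8}
'b' @ 3: {7,8}
'd' @ 4: {1,2,4,9}  ✓accept
'd' @ 5: {}  — state set empty
rest 'a' ignored (set empty)
final: {}; accept 1 not in set

Answer: REJECT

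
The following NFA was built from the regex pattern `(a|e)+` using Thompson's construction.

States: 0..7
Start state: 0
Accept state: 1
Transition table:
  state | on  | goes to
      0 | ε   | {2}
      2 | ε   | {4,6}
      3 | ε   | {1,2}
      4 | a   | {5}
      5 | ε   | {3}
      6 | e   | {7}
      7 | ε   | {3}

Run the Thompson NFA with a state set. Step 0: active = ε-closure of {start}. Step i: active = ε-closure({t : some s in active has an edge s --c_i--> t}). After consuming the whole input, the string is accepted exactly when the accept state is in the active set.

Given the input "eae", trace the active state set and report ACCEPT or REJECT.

start: ε-closure({0}) = {0,2,4,6}
'e' @ 1: {1,2,3,4,6,7}  ✓accept
'a' @ 2: {1,2,3,4,5,6}  ✓accept
'e' @ 3: {1,2,3,4,6,7}  ✓accept
end set {1,2,3,4,6,7} — state 1 in

Answer: ACCEPT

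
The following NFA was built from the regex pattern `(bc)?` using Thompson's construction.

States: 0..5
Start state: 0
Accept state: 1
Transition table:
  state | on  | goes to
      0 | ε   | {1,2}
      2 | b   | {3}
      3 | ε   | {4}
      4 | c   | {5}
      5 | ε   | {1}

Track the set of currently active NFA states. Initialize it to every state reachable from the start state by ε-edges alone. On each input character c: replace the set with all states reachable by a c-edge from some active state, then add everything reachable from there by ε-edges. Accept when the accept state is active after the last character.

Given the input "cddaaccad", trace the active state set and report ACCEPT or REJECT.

initial (ε-close {0}): {0,1,2}
'c' @ 1: {}  — state set empty
rest 'ddaaccad' ignored (set empty)
final: {}; accept 1 not in set

Answer: REJECT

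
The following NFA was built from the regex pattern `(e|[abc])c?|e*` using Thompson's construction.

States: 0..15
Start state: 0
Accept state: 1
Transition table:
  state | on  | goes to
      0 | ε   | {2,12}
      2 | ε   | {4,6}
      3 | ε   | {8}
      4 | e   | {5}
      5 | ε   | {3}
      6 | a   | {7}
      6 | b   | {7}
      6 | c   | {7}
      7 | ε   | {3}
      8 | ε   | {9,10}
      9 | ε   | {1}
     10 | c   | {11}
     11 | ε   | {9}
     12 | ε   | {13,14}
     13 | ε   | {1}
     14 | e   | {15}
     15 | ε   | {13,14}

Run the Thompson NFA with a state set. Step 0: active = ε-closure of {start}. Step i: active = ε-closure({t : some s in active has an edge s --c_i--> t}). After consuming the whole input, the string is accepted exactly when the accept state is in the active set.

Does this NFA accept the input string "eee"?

Answer: ACCEPT

Steps:
start: ε-closure({0}) = {0,1,2,4,6,12,13,14}
'e' @ 1: {1,3,5,8,9,10,13,14,15}  [accepting]
'e' @ 2: {1,13,14,15}  [accepting]
'e' @ 3: {1,13,14,15}  [accepting]
final: {1,13,14,15}; accept 1 in set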